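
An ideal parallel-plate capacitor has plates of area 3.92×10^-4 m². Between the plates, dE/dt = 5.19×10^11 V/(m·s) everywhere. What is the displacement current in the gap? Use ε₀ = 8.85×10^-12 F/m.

1.80×10^-3 A

The displacement current is ε₀ times dΦ_E/dt = ε₀ A dE/dt = (8.85×10^-12)(3.92×10^-4)(5.19×10^11) = 1.80×10^-3 A.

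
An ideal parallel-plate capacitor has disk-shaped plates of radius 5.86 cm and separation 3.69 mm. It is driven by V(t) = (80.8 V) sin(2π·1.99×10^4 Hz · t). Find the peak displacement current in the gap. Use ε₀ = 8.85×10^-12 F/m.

2.61×10^-4 A

The displacement current equals the conduction current C dV/dt, which peaks at C V₀ ω.
With C = ε₀A/d = (8.85×10^-12)(0.01079)/(3.69×10^-3) = 2.588×10^-11 F and ω = 2πf = 1.250×10^5 rad/s, I_d,max = (2.588×10^-11)(80.8)(1.250×10^5) = 2.61×10^-4 A.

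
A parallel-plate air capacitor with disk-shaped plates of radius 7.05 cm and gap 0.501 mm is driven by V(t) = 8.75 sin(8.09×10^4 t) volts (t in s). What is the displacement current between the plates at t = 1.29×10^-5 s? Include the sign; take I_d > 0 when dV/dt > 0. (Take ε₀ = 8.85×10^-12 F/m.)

dV/dt = (8.75)(8.09×10^4)·cos(1.04361) = 3.561×10^5 V/s.
I_d = C dV/dt with C = ε₀A/d = (8.85×10^-12)(0.01561)/(5.01×10^-4) = 2.757×10^-10 F, so I_d = (2.757×10^-10)(3.561×10^5) = 9.82×10^-5 A.

9.82×10^-5 A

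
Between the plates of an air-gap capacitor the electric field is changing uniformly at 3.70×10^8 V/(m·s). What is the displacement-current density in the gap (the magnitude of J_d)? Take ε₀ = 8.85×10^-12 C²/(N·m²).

3.27×10^-3 A/m²

J_d = ε₀ dE/dt = (8.85×10^-12)(3.70×10^8) = 3.27×10^-3 A/m².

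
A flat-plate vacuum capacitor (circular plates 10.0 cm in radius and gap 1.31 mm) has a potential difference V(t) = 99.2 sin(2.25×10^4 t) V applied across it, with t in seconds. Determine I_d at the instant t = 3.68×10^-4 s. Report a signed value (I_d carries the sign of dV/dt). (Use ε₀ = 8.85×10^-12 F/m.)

dV/dt = (99.2)(2.25×10^4)·cos(8.28) = -9.224×10^5 V/s.
I_d = C dV/dt with C = ε₀A/d = (8.85×10^-12)(0.03142)/(1.31×10^-3) = 2.123×10^-10 F, so I_d = (2.123×10^-10)(-9.224×10^5) = -1.96×10^-4 A.

-1.96×10^-4 A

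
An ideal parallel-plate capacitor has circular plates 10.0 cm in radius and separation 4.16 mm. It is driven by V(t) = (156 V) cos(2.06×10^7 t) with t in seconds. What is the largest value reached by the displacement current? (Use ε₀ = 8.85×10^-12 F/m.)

0.215 A

The displacement current equals the conduction current C dV/dt, which peaks at C V₀ ω.
With C = ε₀A/d = (8.85×10^-12)(0.03142)/(4.16×10^-3) = 6.684×10^-11 F and ω = 2.06×10^7 rad/s, I_d,max = (6.684×10^-11)(156)(2.06×10^7) = 0.215 A.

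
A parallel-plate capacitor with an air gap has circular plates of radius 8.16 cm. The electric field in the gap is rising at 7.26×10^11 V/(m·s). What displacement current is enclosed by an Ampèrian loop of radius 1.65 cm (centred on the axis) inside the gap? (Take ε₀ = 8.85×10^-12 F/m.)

Through the whole plate area (πR² = 0.02092 m²), I_d = ε₀ πR² dE/dt = 0.1344 A.
The field is uniform, so I_d,enc = I_d (r/R)² = (0.1344)(1.65/8.16)² = 5.50×10^-3 A.

5.50×10^-3 A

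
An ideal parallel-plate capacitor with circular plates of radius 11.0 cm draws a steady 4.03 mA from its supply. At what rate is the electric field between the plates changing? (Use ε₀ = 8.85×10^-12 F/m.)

The displacement current between the plates equals the conduction current, I_d = 4.03 mA.
Since I_d = ε₀ A dE/dt, dE/dt = I_d/(ε₀A) = (4.03×10^-3)/((8.85×10^-12)(0.03801)) = 1.20×10^10 V/(m·s).

1.20×10^10 V/(m·s)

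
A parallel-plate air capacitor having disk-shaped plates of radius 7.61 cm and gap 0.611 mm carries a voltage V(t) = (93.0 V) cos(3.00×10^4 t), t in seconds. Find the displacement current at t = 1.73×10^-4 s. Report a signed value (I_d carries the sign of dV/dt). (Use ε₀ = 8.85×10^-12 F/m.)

6.53×10^-4 A

C = ε₀A/d = (8.85×10^-12)(0.01819)/(6.11×10^-4) = 2.635×10^-10 F. dV/dt = V₀ω·−sin(ωt); at ωt = 5.19 rad this factor is 0.8881.
I_d = C dV/dt = (2.635×10^-10)(93.0)(3.00×10^4)(0.8881) = 6.53×10^-4 A.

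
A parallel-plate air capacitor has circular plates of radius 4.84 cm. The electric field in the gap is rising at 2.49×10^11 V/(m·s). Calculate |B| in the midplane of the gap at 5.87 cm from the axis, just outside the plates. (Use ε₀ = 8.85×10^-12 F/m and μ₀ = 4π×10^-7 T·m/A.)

5.53×10^-8 T

Through the whole plate area (πR² = 7.359×10^-3 m²), I_d = ε₀ πR² dE/dt = 0.01622 A.
With r > R the enclosed displacement current is the full I_d; B = μ₀ I_d / (2πr) = 5.53×10^-8 T.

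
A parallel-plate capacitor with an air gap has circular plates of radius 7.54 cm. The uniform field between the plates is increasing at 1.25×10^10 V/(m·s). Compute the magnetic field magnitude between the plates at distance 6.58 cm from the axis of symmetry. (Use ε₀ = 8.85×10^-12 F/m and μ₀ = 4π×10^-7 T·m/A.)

Total displacement current: I_d = ε₀(πR²)(dE/dt) = (8.85×10^-12)(0.01786)(1.25×10^10) = 1.976×10^-3 A.
For r < R the Ampère–Maxwell law gives B(2πr) = μ₀ I_d (r²/R²), so B = μ₀ I_d r/(2πR²) = (4π×10^-7)(1.976×10^-3)(0.0658)/(2π·0.0754²) = 4.57×10^-9 T.

4.57×10^-9 T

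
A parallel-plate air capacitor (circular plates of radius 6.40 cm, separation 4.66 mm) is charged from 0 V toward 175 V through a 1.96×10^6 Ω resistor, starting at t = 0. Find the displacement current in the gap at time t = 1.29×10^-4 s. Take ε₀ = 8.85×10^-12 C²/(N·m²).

6.04×10^-6 A

C = ε₀A/d = (8.85×10^-12)(0.01287)/(4.66×10^-3) = 2.444×10^-11 F, so τ = RC = 4.790×10^-5 s.
The conduction current is I(t) = (V₀/R) e^(−t/τ), and the displacement current between the plates equals it.
t/τ = 2.693; I_d = (175/1.96×10^6) · e^(−2.693) = (8.929×10^-5)(0.06768) = 6.04×10^-6 A.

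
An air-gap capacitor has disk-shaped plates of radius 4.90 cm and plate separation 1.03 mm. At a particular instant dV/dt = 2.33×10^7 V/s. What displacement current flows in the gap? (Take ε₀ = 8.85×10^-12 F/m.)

1.51×10^-3 A

The field between the plates is E = V/d, so dE/dt = (2.33×10^7)/(1.03×10^-3 m) = 2.262×10^10 V/(m·s).
I_d = ε₀ A (dE/dt) = (8.85×10^-12)(7.543×10^-3)(2.262×10^10) = 1.51×10^-3 A.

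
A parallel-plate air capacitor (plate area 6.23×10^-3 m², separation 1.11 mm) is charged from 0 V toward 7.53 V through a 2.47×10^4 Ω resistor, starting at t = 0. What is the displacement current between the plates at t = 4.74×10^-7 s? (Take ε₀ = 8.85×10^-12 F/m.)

C = ε₀A/d = (8.85×10^-12)(6.23×10^-3)/(1.11×10^-3) = 4.967×10^-11 F and τ = RC = 1.227×10^-6 s. I_d in the gap equals the RC charging current.
I_d(t) = (V₀/R) e^(−t/τ) = 3.049×10^-4 · e^(−0.3863) = 2.07×10^-4 A.

2.07×10^-4 A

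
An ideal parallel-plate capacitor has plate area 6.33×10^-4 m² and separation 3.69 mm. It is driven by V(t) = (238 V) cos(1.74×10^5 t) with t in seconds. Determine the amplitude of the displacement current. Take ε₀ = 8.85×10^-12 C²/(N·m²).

6.29×10^-5 A

C = ε₀A/d = (8.85×10^-12)(6.33×10^-4)/(3.69×10^-3) = 1.518×10^-12 F; ω = 1.74×10^5 rad/s.
I_d = C dV/dt, so |I_d|_max = C V₀ ω = (1.518×10^-12)(238)(1.74×10^5) = 6.29×10^-5 A.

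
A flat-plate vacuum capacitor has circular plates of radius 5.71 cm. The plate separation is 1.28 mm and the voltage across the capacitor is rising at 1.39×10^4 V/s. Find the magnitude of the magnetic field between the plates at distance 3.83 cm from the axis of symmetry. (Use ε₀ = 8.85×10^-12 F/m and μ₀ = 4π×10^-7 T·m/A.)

2.31×10^-12 T

dE/dt = (dV/dt)/d = 1.086×10^7 V/(m·s); I_d = ε₀(πR²)(dE/dt) = (8.85×10^-12)(0.01024)(1.086×10^7) = 9.842×10^-7 A.
An Ampèrian loop of radius r encloses a fraction (r/R)² of I_d. Then B·2πr = μ₀ I_d (r/R)², giving B = μ₀ I_d r/(2πR²) = 2.31×10^-12 T.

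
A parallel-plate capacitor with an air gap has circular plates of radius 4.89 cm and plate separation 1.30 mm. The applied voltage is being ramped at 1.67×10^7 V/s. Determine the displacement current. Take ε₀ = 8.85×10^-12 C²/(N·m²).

8.54×10^-4 A

The field between the plates is E = V/d, so dE/dt = (1.67×10^7)/(1.30×10^-3 m) = 1.285×10^10 V/(m·s).
I_d = ε₀ A (dE/dt) = (8.85×10^-12)(7.512×10^-3)(1.285×10^10) = 8.54×10^-4 A.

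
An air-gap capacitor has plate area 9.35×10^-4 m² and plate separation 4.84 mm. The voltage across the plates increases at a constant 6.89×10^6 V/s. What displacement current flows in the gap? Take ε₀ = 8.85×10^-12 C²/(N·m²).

The displacement current equals the charging current C dV/dt. With C = ε₀A/d = (8.85×10^-12)(9.35×10^-4)/(4.84×10^-3) = 1.710×10^-12 F, I_d = (1.710×10^-12)(6.89×10^6) = 1.18×10^-5 A.

1.18×10^-5 A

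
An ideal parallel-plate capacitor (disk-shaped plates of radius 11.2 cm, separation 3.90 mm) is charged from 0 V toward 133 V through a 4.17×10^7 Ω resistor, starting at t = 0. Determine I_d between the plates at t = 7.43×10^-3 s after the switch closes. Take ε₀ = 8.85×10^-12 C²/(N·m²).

C = ε₀A/d = (8.85×10^-12)(0.03941)/(3.90×10^-3) = 8.943×10^-11 F, so τ = RC = 3.729×10^-3 s.
The conduction current is I(t) = (V₀/R) e^(−t/τ), and the displacement current between the plates equals it.
t/τ = 1.992; I_d = (133/4.17×10^7) · e^(−1.992) = (3.189×10^-6)(0.1364) = 4.35×10^-7 A.

4.35×10^-7 A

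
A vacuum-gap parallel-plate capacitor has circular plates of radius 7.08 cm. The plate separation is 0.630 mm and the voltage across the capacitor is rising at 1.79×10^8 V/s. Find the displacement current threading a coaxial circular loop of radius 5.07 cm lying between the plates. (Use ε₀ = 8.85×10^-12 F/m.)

With E = V/d, dE/dt = 2.841×10^11 V/(m·s) and πR² = 0.01575 m², giving I_d = ε₀ πR² dE/dt = 0.03960 A.
The field is uniform, so I_d,enc = I_d (r/R)² = (0.03960)(5.07/7.08)² = 0.0203 A.

0.0203 A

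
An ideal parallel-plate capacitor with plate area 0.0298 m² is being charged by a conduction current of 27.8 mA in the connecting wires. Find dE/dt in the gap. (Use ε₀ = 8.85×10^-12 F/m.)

1.05×10^11 V/(m·s)

By continuity, I_d in the gap equals the 27.8 mA flowing in the wire.
Since I_d = ε₀ A dE/dt, dE/dt = I_d/(ε₀A) = (0.0278)/((8.85×10^-12)(0.0298)) = 1.05×10^11 V/(m·s).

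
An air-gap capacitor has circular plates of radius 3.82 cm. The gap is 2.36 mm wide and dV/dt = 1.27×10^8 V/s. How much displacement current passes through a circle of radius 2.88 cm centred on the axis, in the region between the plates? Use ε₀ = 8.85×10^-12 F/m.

1.24×10^-3 A

I_d = C dV/dt with C = ε₀πR²/d = 1.719×10^-11 F, so I_d = (1.719×10^-11)(1.27×10^8) = 2.183×10^-3 A.
Through an area πr² the displacement current is I_d·(πr²/πR²) = I_d (r/R)² = 1.24×10^-3 A.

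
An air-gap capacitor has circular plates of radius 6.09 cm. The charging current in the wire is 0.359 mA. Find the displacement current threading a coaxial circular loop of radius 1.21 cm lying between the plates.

1.42×10^-5 A

Between the plates the displacement current equals the wire current: I_d = 0.359 mA = 3.59×10^-4 A.
Through an area πr² the displacement current is I_d·(πr²/πR²) = I_d (r/R)² = 1.42×10^-5 A.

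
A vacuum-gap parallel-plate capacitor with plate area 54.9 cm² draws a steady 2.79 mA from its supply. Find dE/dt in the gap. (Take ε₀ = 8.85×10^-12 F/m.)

5.74×10^10 V/(m·s)

By continuity, I_d in the gap equals the 2.79 mA flowing in the wire.
Since I_d = ε₀ A dE/dt, dE/dt = I_d/(ε₀A) = (2.79×10^-3)/((8.85×10^-12)(5.49×10^-3)) = 5.74×10^10 V/(m·s).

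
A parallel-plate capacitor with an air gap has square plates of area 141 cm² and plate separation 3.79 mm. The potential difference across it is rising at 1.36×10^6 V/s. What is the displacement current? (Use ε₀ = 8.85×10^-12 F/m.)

C = ε₀A/d = (8.85×10^-12)(0.0141)/(3.79×10^-3) = 3.292×10^-11 F.
I_d = C dV/dt = (3.292×10^-11)(1.36×10^6) = 4.48×10^-5 A.

4.48×10^-5 A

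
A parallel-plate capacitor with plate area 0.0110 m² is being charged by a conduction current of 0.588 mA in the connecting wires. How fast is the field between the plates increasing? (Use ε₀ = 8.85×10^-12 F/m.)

6.04×10^9 V/(m·s)

Charge continuity gives I_d = I = 5.88×10^-4 A between the plates.
Inverting I_d = ε₀ A dE/dt gives dE/dt = 5.88×10^-4 / (8.85×10^-12 · 0.0110) = 6.04×10^9 V/(m·s).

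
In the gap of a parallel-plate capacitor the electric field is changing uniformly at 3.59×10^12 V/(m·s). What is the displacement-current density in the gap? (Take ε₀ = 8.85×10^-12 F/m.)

J_d = ε₀ dE/dt = (8.85×10^-12)(3.59×10^12) = 31.8 A/m².

31.8 A/m²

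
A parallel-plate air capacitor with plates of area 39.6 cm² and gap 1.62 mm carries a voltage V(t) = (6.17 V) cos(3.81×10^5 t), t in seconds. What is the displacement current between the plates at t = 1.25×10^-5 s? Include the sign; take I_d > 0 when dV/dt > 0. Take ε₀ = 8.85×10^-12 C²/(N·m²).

dE/dt = (V₀ω/d)·−sin(ωt) with ωt = 4.7625 rad: (6.17)(3.81×10^5)(0.9987)/(1.62×10^-3) = 1.449×10^9 V/(m·s).
I_d = ε₀ A dE/dt = (8.85×10^-12)(3.96×10^-3)(1.449×10^9) = 5.08×10^-5 A.

5.08×10^-5 A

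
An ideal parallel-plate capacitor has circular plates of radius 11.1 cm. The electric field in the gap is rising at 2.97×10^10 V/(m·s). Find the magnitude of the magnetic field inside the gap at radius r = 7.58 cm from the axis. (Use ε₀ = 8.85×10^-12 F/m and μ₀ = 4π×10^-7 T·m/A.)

Total displacement current: I_d = ε₀(πR²)(dE/dt) = (8.85×10^-12)(0.03871)(2.97×10^10) = 0.01017 A.
∮B·dl = μ₀ I_d,enc with I_d,enc = I_d r²/R² = 4.743×10^-3 A; so B = μ₀ I_d,enc/(2πr) = 1.25×10^-8 T.

1.25×10^-8 T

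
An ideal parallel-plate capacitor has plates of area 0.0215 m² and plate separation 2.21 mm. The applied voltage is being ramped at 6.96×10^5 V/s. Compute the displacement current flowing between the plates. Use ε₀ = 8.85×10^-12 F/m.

The field between the plates is E = V/d, so dE/dt = (6.96×10^5)/(2.21×10^-3 m) = 3.149×10^8 V/(m·s).
I_d = ε₀ A (dE/dt) = (8.85×10^-12)(0.0215)(3.149×10^8) = 5.99×10^-5 A.

5.99×10^-5 A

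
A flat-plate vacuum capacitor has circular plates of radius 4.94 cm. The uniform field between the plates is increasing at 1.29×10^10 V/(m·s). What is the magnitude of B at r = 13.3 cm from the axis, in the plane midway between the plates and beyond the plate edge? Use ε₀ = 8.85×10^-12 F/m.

1.32×10^-9 T

Through the whole plate area (πR² = 7.667×10^-3 m²), I_d = ε₀ πR² dE/dt = 8.753×10^-4 A.
For r ≥ R the full I_d is enclosed: B = μ₀ I_d/(2πr) = (4π×10^-7)(8.753×10^-4)/(2π·0.133) = 1.32×10^-9 T.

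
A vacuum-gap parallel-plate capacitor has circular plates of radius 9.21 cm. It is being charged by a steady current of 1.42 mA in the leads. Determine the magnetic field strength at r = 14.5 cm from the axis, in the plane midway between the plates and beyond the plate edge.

1.96×10^-9 T

By continuity the displacement current in the gap matches the conduction current: I_d = 1.42×10^-3 A.
Outside the plates the loop encloses all of I_d, so B·2πr = μ₀ I_d and B = 1.96×10^-9 T.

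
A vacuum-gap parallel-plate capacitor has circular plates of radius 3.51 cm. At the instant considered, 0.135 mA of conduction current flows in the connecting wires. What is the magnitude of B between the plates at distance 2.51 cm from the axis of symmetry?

No conduction current crosses the gap, so I_d there equals the 1.35×10^-4 A in the leads.
An Ampèrian loop of radius r encloses a fraction (r/R)² of I_d. Then B·2πr = μ₀ I_d (r/R)², giving B = μ₀ I_d r/(2πR²) = 5.50×10^-10 T.

5.50×10^-10 T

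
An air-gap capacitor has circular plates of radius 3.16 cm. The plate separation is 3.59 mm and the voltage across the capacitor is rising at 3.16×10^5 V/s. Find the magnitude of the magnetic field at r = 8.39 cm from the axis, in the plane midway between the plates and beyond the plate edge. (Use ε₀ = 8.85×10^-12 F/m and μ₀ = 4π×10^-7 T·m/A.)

dE/dt = (dV/dt)/d = 8.802×10^7 V/(m·s); I_d = ε₀(πR²)(dE/dt) = (8.85×10^-12)(3.137×10^-3)(8.802×10^7) = 2.444×10^-6 A.
With r > R the enclosed displacement current is the full I_d; B = μ₀ I_d / (2πr) = 5.83×10^-12 T.

5.83×10^-12 T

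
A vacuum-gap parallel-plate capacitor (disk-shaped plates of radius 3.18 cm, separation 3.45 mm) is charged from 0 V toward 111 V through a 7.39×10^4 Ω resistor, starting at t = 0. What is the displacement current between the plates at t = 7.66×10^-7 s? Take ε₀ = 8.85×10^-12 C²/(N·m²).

4.21×10^-4 A

C = ε₀A/d = (8.85×10^-12)(3.177×10^-3)/(3.45×10^-3) = 8.150×10^-12 F, so τ = RC = 6.023×10^-7 s.
The conduction current is I(t) = (V₀/R) e^(−t/τ), and the displacement current between the plates equals it.
t/τ = 1.272; I_d = (111/7.39×10^4) · e^(−1.272) = (1.502×10^-3)(0.2803) = 4.21×10^-4 A.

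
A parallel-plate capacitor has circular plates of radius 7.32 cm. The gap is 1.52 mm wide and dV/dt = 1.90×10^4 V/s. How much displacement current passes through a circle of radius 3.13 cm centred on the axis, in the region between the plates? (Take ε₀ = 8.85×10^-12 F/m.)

I_d = C dV/dt with C = ε₀πR²/d = 9.799×10^-11 F, so I_d = (9.799×10^-11)(1.90×10^4) = 1.862×10^-6 A.
Since J_d is uniform, the enclosed fraction is (r/R)² = 0.1828, giving I_d,enc = 3.40×10^-7 A.

3.40×10^-7 A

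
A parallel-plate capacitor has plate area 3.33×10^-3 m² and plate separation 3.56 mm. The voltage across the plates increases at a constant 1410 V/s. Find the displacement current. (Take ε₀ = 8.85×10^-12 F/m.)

1.17×10^-8 A

E = V/d so dE/dt = (dV/dt)/d = 3.961×10^5 V/(m·s), and I_d = ε₀ A dE/dt = (8.85×10^-12)(3.33×10^-3)(3.961×10^5) = 1.17×10^-8 A.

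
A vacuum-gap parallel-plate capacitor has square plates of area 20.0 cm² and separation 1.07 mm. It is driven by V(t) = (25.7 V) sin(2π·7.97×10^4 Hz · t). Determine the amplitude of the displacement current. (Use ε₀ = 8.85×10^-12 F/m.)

The displacement current equals the conduction current C dV/dt, which peaks at C V₀ ω.
With C = ε₀A/d = (8.85×10^-12)(2.00×10^-3)/(1.07×10^-3) = 1.654×10^-11 F and ω = 2πf = 5.008×10^5 rad/s, I_d,max = (1.654×10^-11)(25.7)(5.008×10^5) = 2.13×10^-4 A.

2.13×10^-4 A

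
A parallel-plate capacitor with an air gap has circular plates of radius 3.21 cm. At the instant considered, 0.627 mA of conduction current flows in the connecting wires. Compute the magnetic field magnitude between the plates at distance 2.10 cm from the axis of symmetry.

2.56×10^-9 T

By continuity the displacement current in the gap matches the conduction current: I_d = 6.27×10^-4 A.
For r < R the Ampère–Maxwell law gives B(2πr) = μ₀ I_d (r²/R²), so B = μ₀ I_d r/(2πR²) = (4π×10^-7)(6.27×10^-4)(0.0210)/(2π·0.0321²) = 2.56×10^-9 T.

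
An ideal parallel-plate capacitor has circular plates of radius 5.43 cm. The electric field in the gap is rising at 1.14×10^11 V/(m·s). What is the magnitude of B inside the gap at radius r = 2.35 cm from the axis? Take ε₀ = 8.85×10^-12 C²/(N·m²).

Total displacement current: I_d = ε₀(πR²)(dE/dt) = (8.85×10^-12)(9.263×10^-3)(1.14×10^11) = 9.345×10^-3 A.
For r < R the Ampère–Maxwell law gives B(2πr) = μ₀ I_d (r²/R²), so B = μ₀ I_d r/(2πR²) = (4π×10^-7)(9.345×10^-3)(0.0235)/(2π·0.0543²) = 1.49×10^-8 T.

1.49×10^-8 T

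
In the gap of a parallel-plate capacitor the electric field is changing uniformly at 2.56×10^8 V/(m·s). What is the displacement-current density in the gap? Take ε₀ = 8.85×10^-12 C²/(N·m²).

The displacement-current density is ε₀ ∂E/∂t = (8.85×10^-12)(2.56×10^8) = 2.27×10^-3 A/m².

2.27×10^-3 A/m²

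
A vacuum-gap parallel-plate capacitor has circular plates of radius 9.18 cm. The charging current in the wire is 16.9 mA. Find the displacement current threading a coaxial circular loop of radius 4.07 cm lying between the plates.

3.32×10^-3 A

By continuity the displacement current in the gap matches the conduction current: I_d = 0.0169 A.
The field is uniform, so I_d,enc = I_d (r/R)² = (0.0169)(4.07/9.18)² = 3.32×10^-3 A.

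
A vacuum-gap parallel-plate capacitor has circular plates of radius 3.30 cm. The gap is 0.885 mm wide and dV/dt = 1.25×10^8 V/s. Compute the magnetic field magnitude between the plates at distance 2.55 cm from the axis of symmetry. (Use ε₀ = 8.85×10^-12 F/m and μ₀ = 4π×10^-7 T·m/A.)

2.00×10^-8 T

With E = V/d, dE/dt = 1.412×10^11 V/(m·s) and πR² = 3.421×10^-3 m², giving I_d = ε₀ πR² dE/dt = 4.275×10^-3 A.
An Ampèrian loop of radius r encloses a fraction (r/R)² of I_d. Then B·2πr = μ₀ I_d (r/R)², giving B = μ₀ I_d r/(2πR²) = 2.00×10^-8 T.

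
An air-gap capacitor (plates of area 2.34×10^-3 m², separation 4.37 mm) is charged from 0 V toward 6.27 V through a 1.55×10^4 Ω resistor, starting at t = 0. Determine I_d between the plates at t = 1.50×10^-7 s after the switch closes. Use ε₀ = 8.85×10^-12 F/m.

C = ε₀A/d = (8.85×10^-12)(2.34×10^-3)/(4.37×10^-3) = 4.739×10^-12 F, so τ = RC = 7.345×10^-8 s.
The conduction current is I(t) = (V₀/R) e^(−t/τ), and the displacement current between the plates equals it.
t/τ = 2.042; I_d = (6.27/1.55×10^4) · e^(−2.042) = (4.045×10^-4)(0.1298) = 5.25×10^-5 A.

5.25×10^-5 A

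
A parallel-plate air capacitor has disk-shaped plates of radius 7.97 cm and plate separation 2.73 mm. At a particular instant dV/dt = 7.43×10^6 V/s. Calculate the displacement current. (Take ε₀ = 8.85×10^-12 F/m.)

The displacement current equals the charging current C dV/dt. With C = ε₀A/d = (8.85×10^-12)(0.01996)/(2.73×10^-3) = 6.471×10^-11 F, I_d = (6.471×10^-11)(7.43×10^6) = 4.81×10^-4 A.

4.81×10^-4 A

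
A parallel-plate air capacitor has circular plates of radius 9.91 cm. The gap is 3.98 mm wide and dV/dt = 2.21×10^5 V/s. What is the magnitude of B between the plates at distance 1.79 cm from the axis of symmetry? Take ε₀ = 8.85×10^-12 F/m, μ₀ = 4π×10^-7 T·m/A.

With E = V/d, dE/dt = 5.553×10^7 V/(m·s) and πR² = 0.03085 m², giving I_d = ε₀ πR² dE/dt = 1.516×10^-5 A.
For r < R the Ampère–Maxwell law gives B(2πr) = μ₀ I_d (r²/R²), so B = μ₀ I_d r/(2πR²) = (4π×10^-7)(1.516×10^-5)(0.0179)/(2π·0.0991²) = 5.53×10^-12 T.

5.53×10^-12 T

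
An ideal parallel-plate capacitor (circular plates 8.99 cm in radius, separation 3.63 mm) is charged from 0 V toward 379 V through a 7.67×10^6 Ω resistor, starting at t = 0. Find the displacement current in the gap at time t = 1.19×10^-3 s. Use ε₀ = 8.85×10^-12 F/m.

4.03×10^-6 A

With C = ε₀A/d = (8.85×10^-12)(0.02539)/(3.63×10^-3) = 6.190×10^-11 F, the time constant is τ = RC = 4.748×10^-4 s, so t/τ = 2.506 and e^(−t/τ) = 0.08159.
I_d = I_cond = (V₀/R) e^(−t/τ) = (4.941×10^-5)(0.08159) = 4.03×10^-6 A.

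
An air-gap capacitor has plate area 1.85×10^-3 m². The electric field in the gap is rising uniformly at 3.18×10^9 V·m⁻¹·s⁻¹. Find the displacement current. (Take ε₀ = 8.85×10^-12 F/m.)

With a uniform field, Φ_E = EA, so I_d = ε₀ A dE/dt = 5.21×10^-5 A.

5.21×10^-5 A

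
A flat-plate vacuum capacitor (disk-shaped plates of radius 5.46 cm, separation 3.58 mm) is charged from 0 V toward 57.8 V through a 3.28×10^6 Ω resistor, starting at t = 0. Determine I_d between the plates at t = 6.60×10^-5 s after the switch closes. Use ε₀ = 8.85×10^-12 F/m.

7.39×10^-6 A

With C = ε₀A/d = (8.85×10^-12)(9.366×10^-3)/(3.58×10^-3) = 2.315×10^-11 F, the time constant is τ = RC = 7.593×10^-5 s, so t/τ = 0.8692 and e^(−t/τ) = 0.4193.
I_d = I_cond = (V₀/R) e^(−t/τ) = (1.762×10^-5)(0.4193) = 7.39×10^-6 A.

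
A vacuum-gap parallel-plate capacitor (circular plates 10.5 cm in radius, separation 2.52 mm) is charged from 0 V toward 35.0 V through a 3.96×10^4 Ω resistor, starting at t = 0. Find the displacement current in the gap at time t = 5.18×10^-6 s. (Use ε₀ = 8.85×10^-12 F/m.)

With C = ε₀A/d = (8.85×10^-12)(0.03464)/(2.52×10^-3) = 1.217×10^-10 F, the time constant is τ = RC = 4.819×10^-6 s, so t/τ = 1.075 and e^(−t/τ) = 0.3413.
I_d = I_cond = (V₀/R) e^(−t/τ) = (8.838×10^-4)(0.3413) = 3.02×10^-4 A.

3.02×10^-4 A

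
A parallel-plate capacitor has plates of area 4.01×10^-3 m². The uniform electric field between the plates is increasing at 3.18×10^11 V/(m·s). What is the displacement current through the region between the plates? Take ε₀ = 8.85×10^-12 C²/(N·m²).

0.0113 A

The displacement current is ε₀ times dΦ_E/dt = ε₀ A dE/dt = (8.85×10^-12)(4.01×10^-3)(3.18×10^11) = 0.0113 A.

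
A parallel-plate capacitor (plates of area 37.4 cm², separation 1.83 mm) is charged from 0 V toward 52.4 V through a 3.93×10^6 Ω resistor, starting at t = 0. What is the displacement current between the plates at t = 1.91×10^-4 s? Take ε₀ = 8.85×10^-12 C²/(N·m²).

9.08×10^-7 A

C = ε₀A/d = (8.85×10^-12)(3.74×10^-3)/(1.83×10^-3) = 1.809×10^-11 F, so τ = RC = 7.109×10^-5 s.
The conduction current is I(t) = (V₀/R) e^(−t/τ), and the displacement current between the plates equals it.
t/τ = 2.687; I_d = (52.4/3.93×10^6) · e^(−2.687) = (1.333×10^-5)(0.06808) = 9.08×10^-7 A.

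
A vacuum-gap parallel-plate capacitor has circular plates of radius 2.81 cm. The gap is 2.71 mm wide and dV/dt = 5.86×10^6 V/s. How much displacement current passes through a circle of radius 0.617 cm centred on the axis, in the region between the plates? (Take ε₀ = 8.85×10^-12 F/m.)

I_d = C dV/dt with C = ε₀πR²/d = 8.102×10^-12 F, so I_d = (8.102×10^-12)(5.86×10^6) = 4.748×10^-5 A.
Through an area πr² the displacement current is I_d·(πr²/πR²) = I_d (r/R)² = 2.29×10^-6 A.

2.29×10^-6 A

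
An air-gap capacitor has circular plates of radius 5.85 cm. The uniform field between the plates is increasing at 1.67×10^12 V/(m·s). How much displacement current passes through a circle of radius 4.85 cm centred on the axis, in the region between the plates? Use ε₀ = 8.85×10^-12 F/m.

0.109 A

Through the whole plate area (πR² = 0.01075 m²), I_d = ε₀ πR² dE/dt = 0.1589 A.
The field is uniform, so I_d,enc = I_d (r/R)² = (0.1589)(4.85/5.85)² = 0.109 A.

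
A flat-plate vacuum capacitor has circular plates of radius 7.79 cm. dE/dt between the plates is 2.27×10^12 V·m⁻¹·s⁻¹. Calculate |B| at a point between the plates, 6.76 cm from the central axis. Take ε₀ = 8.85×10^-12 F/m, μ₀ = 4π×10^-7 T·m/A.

Through the whole plate area (πR² = 0.01906 m²), I_d = ε₀ πR² dE/dt = 0.3829 A.
An Ampèrian loop of radius r encloses a fraction (r/R)² of I_d. Then B·2πr = μ₀ I_d (r/R)², giving B = μ₀ I_d r/(2πR²) = 8.53×10^-7 T.

8.53×10^-7 T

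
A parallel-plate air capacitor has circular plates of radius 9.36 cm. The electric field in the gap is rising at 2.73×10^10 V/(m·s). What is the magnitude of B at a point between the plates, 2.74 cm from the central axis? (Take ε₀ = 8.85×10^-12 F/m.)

4.16×10^-9 T

I_d = ε₀ dΦ_E/dt = ε₀ πR² (dE/dt) = (8.85×10^-12)(0.02752)(2.73×10^10) = 6.649×10^-3 A through the full plate area.
∮B·dl = μ₀ I_d,enc with I_d,enc = I_d r²/R² = 5.698×10^-4 A; so B = μ₀ I_d,enc/(2πr) = 4.16×10^-9 T.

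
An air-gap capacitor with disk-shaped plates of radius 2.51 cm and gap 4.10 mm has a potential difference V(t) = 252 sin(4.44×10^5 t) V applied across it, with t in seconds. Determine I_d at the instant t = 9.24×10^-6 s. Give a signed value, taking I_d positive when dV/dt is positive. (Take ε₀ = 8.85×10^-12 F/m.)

dV/dt = (252)(4.44×10^5)·cos(4.10256) = -6.408×10^7 V/s.
I_d = C dV/dt with C = ε₀A/d = (8.85×10^-12)(1.979×10^-3)/(4.10×10^-3) = 4.272×10^-12 F, so I_d = (4.272×10^-12)(-6.408×10^7) = -2.74×10^-4 A.

-2.74×10^-4 A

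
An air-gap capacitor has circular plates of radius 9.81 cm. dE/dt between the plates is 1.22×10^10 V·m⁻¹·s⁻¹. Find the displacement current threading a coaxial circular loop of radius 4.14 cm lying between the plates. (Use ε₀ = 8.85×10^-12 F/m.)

I_d = ε₀ dΦ_E/dt = ε₀ πR² (dE/dt) = (8.85×10^-12)(0.03023)(1.22×10^10) = 3.264×10^-3 A through the full plate area.
Since J_d is uniform, the enclosed fraction is (r/R)² = 0.1781, giving I_d,enc = 5.81×10^-4 A.

5.81×10^-4 A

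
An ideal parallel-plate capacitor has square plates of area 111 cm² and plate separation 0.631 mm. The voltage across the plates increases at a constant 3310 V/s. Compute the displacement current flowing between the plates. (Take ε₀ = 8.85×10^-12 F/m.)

5.15×10^-7 A

The displacement current equals the charging current C dV/dt. With C = ε₀A/d = (8.85×10^-12)(0.0111)/(6.31×10^-4) = 1.557×10^-10 F, I_d = (1.557×10^-10)(3310) = 5.15×10^-7 A.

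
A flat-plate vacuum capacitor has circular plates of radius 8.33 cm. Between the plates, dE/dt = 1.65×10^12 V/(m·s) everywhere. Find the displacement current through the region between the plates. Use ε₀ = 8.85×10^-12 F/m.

With a uniform field, Φ_E = EA, so I_d = ε₀ A dE/dt = 0.318 A.

0.318 A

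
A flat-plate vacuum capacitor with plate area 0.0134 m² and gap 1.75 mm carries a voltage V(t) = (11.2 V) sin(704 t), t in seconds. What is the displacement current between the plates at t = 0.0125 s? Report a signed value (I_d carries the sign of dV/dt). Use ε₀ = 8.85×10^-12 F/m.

-4.33×10^-7 A

C = ε₀A/d = (8.85×10^-12)(0.0134)/(1.75×10^-3) = 6.777×10^-11 F. dV/dt = V₀ω·cos(ωt); at ωt = 8.8 rad this factor is -0.8111.
I_d = C dV/dt = (6.777×10^-11)(11.2)(704)(-0.8111) = -4.33×10^-7 A.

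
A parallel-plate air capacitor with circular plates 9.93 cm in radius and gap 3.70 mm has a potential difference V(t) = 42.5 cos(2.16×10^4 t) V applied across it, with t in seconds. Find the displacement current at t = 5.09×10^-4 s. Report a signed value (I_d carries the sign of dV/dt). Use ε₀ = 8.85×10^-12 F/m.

dE/dt = (V₀ω/d)·−sin(ωt) with ωt = 10.9944 rad: (42.5)(2.16×10^4)(1.000)/(3.70×10^-3) = 2.481×10^8 V/(m·s).
I_d = ε₀ A dE/dt = (8.85×10^-12)(0.03098)(2.481×10^8) = 6.80×10^-5 A.

6.80×10^-5 A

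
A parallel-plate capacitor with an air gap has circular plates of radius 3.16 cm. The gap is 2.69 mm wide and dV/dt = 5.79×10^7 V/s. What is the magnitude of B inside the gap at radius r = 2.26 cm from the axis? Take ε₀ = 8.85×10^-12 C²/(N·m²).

dE/dt = (dV/dt)/d = 2.152×10^10 V/(m·s); I_d = ε₀(πR²)(dE/dt) = (8.85×10^-12)(3.137×10^-3)(2.152×10^10) = 5.974×10^-4 A.
An Ampèrian loop of radius r encloses a fraction (r/R)² of I_d. Then B·2πr = μ₀ I_d (r/R)², giving B = μ₀ I_d r/(2πR²) = 2.70×10^-9 T.

2.70×10^-9 T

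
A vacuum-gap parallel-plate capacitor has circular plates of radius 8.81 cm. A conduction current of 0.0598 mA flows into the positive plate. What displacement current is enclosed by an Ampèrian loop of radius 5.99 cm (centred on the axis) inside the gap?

By continuity the displacement current in the gap matches the conduction current: I_d = 5.98×10^-5 A.
Since J_d is uniform, the enclosed fraction is (r/R)² = 0.4623, giving I_d,enc = 2.76×10^-5 A.

2.76×10^-5 A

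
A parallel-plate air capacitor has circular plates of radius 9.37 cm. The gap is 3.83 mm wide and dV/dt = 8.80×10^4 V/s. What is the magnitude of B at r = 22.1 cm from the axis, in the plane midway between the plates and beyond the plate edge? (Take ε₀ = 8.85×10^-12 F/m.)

With E = V/d, dE/dt = 2.298×10^7 V/(m·s) and πR² = 0.02758 m², giving I_d = ε₀ πR² dE/dt = 5.609×10^-6 A.
With r > R the enclosed displacement current is the full I_d; B = μ₀ I_d / (2πr) = 5.08×10^-12 T.

5.08×10^-12 T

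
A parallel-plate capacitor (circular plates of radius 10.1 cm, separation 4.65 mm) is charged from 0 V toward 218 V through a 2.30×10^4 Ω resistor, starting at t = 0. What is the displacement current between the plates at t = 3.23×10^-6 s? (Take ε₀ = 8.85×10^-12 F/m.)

C = ε₀A/d = (8.85×10^-12)(0.03205)/(4.65×10^-3) = 6.100×10^-11 F and τ = RC = 1.403×10^-6 s. I_d in the gap equals the RC charging current.
I_d(t) = (V₀/R) e^(−t/τ) = 9.478×10^-3 · e^(−2.302) = 9.48×10^-4 A.

9.48×10^-4 A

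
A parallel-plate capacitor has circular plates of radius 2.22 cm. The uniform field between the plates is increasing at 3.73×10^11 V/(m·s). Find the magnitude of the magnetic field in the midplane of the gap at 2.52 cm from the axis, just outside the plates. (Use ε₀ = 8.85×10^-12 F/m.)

4.06×10^-8 T

Through the whole plate area (πR² = 1.548×10^-3 m²), I_d = ε₀ πR² dE/dt = 5.110×10^-3 A.
With r > R the enclosed displacement current is the full I_d; B = μ₀ I_d / (2πr) = 4.06×10^-8 T.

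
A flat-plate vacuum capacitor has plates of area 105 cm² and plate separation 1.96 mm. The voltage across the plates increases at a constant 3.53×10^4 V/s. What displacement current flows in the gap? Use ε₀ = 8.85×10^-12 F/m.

1.67×10^-6 A

The field between the plates is E = V/d, so dE/dt = (3.53×10^4)/(1.96×10^-3 m) = 1.801×10^7 V/(m·s).
I_d = ε₀ A (dE/dt) = (8.85×10^-12)(0.0105)(1.801×10^7) = 1.67×10^-6 A.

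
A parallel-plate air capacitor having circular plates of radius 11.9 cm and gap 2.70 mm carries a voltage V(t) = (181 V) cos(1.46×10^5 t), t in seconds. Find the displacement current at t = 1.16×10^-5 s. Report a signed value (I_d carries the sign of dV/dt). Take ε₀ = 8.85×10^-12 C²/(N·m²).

C = ε₀A/d = (8.85×10^-12)(0.04449)/(2.70×10^-3) = 1.458×10^-10 F. dV/dt = V₀ω·−sin(ωt); at ωt = 1.6936 rad this factor is -0.9925.
I_d = C dV/dt = (1.458×10^-10)(181)(1.46×10^5)(-0.9925) = -3.82×10^-3 A.

-3.82×10^-3 A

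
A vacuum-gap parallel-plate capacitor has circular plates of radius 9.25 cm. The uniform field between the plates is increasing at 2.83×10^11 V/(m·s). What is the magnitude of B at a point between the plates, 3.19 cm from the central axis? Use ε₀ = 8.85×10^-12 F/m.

5.02×10^-8 T

Through the whole plate area (πR² = 0.02688 m²), I_d = ε₀ πR² dE/dt = 0.06732 A.
For r < R the Ampère–Maxwell law gives B(2πr) = μ₀ I_d (r²/R²), so B = μ₀ I_d r/(2πR²) = (4π×10^-7)(0.06732)(0.0319)/(2π·0.0925²) = 5.02×10^-8 T.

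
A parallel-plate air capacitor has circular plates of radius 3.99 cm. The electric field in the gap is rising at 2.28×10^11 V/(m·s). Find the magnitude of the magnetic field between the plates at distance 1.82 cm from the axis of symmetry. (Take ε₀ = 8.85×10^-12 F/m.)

2.31×10^-8 T

I_d = ε₀ dΦ_E/dt = ε₀ πR² (dE/dt) = (8.85×10^-12)(5.001×10^-3)(2.28×10^11) = 0.01009 A through the full plate area.
∮B·dl = μ₀ I_d,enc with I_d,enc = I_d r²/R² = 2.099×10^-3 A; so B = μ₀ I_d,enc/(2πr) = 2.31×10^-8 T.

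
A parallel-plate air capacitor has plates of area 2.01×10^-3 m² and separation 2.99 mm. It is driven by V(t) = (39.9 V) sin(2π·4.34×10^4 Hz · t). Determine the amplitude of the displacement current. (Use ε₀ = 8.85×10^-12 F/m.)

6.47×10^-5 A

(dE/dt)_max = V₀ω/d = 3.639×10^9 V/(m·s); ω = 2πf = 2.727×10^5 rad/s.
I_d,max = ε₀ A (dE/dt)_max = (8.85×10^-12)(2.01×10^-3)(3.639×10^9) = 6.47×10^-5 A.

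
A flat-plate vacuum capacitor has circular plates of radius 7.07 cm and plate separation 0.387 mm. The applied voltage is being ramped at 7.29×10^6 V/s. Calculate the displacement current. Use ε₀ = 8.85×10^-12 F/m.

The displacement current equals the charging current C dV/dt. With C = ε₀A/d = (8.85×10^-12)(0.01570)/(3.87×10^-4) = 3.590×10^-10 F, I_d = (3.590×10^-10)(7.29×10^6) = 2.62×10^-3 A.

2.62×10^-3 A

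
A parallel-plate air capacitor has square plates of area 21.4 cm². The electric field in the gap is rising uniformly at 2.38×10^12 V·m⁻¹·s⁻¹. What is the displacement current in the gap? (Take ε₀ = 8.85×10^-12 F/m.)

0.0451 A

With a uniform field, Φ_E = EA, so I_d = ε₀ A dE/dt = 0.0451 A.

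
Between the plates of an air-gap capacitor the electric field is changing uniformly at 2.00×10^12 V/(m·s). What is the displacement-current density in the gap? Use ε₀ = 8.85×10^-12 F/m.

The displacement-current density is ε₀ ∂E/∂t = (8.85×10^-12)(2.00×10^12) = 17.7 A/m².

17.7 A/m²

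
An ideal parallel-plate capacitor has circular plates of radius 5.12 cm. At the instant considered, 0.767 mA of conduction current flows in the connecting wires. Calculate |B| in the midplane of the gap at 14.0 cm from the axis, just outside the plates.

No conduction current crosses the gap, so I_d there equals the 7.67×10^-4 A in the leads.
With r > R the enclosed displacement current is the full I_d; B = μ₀ I_d / (2πr) = 1.10×10^-9 T.

1.10×10^-9 T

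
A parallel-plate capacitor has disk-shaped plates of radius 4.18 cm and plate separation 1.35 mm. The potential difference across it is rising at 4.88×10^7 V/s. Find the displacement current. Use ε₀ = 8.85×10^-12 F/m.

E = V/d so dE/dt = (dV/dt)/d = 3.615×10^10 V/(m·s), and I_d = ε₀ A dE/dt = (8.85×10^-12)(5.489×10^-3)(3.615×10^10) = 1.76×10^-3 A.

1.76×10^-3 A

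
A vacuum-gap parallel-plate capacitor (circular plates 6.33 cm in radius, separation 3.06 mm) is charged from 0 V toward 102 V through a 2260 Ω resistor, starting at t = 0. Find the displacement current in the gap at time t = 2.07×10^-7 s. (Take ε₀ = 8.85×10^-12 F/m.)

3.65×10^-3 A

With C = ε₀A/d = (8.85×10^-12)(0.01259)/(3.06×10^-3) = 3.641×10^-11 F, the time constant is τ = RC = 8.229×10^-8 s, so t/τ = 2.515 and e^(−t/τ) = 0.08086.
I_d = I_cond = (V₀/R) e^(−t/τ) = (0.04513)(0.08086) = 3.65×10^-3 A.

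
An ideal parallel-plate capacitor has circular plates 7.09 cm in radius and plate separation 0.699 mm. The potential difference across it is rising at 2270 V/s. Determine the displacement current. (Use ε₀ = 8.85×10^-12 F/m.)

C = ε₀A/d = (8.85×10^-12)(0.01579)/(6.99×10^-4) = 1.999×10^-10 F.
I_d = C dV/dt = (1.999×10^-10)(2270) = 4.54×10^-7 A.

4.54×10^-7 A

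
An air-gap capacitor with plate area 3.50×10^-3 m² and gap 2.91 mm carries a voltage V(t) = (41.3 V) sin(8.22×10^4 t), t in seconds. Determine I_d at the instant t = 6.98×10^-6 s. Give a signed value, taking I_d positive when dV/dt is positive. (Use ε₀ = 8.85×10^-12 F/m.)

dE/dt = (V₀ω/d)·cos(ωt) with ωt = 0.573756 rad: (41.3)(8.22×10^4)(0.8399)/(2.91×10^-3) = 9.798×10^8 V/(m·s).
I_d = ε₀ A dE/dt = (8.85×10^-12)(3.50×10^-3)(9.798×10^8) = 3.03×10^-5 A.

3.03×10^-5 A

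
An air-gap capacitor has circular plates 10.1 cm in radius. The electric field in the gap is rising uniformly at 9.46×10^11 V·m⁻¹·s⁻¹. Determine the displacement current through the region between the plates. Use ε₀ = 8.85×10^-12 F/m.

The displacement current is ε₀ times dΦ_E/dt = ε₀ A dE/dt = (8.85×10^-12)(0.03205)(9.46×10^11) = 0.268 A.

0.268 A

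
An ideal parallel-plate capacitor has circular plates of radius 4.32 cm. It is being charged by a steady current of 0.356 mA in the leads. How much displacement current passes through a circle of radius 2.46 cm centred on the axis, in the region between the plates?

1.15×10^-4 A

By continuity the displacement current in the gap matches the conduction current: I_d = 3.56×10^-4 A.
The field is uniform, so I_d,enc = I_d (r/R)² = (3.56×10^-4)(2.46/4.32)² = 1.15×10^-4 A.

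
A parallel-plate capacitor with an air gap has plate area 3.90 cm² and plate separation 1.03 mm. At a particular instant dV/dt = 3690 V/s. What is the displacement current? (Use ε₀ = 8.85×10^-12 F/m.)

E = V/d so dE/dt = (dV/dt)/d = 3.583×10^6 V/(m·s), and I_d = ε₀ A dE/dt = (8.85×10^-12)(3.90×10^-4)(3.583×10^6) = 1.24×10^-8 A.

1.24×10^-8 A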